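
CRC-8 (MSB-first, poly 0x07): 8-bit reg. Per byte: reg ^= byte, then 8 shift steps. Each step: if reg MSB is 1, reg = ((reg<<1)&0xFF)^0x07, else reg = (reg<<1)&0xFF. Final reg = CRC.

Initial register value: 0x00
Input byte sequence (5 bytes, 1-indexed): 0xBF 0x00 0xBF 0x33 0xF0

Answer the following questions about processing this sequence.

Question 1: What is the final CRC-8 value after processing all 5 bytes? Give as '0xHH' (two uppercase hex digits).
After byte 1 (0xBF): reg=0x34
After byte 2 (0x00): reg=0x8C
After byte 3 (0xBF): reg=0x99
After byte 4 (0x33): reg=0x5F
After byte 5 (0xF0): reg=0x44

Answer: 0x44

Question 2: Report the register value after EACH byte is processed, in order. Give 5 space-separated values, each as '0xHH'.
0x34 0x8C 0x99 0x5F 0x44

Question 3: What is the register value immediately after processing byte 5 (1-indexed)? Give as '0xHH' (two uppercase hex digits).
Answer: 0x44

Derivation:
After byte 1 (0xBF): reg=0x34
After byte 2 (0x00): reg=0x8C
After byte 3 (0xBF): reg=0x99
After byte 4 (0x33): reg=0x5F
After byte 5 (0xF0): reg=0x44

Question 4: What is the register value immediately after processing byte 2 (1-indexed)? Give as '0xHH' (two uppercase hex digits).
Answer: 0x8C

Derivation:
After byte 1 (0xBF): reg=0x34
After byte 2 (0x00): reg=0x8C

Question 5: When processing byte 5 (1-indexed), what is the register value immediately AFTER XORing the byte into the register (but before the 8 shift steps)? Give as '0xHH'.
Answer: 0xAF

Derivation:
Register before byte 5: 0x5F
Byte 5: 0xF0
0x5F XOR 0xF0 = 0xAF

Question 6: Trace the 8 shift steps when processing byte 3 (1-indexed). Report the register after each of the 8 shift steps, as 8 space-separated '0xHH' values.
Answer: 0x66 0xCC 0x9F 0x39 0x72 0xE4 0xCF 0x99

Derivation:
After byte 1 (0xBF): reg=0x34
After byte 2 (0x00): reg=0x8C
Register before byte 3: 0x8C
After XOR with byte 0xBF: 0x33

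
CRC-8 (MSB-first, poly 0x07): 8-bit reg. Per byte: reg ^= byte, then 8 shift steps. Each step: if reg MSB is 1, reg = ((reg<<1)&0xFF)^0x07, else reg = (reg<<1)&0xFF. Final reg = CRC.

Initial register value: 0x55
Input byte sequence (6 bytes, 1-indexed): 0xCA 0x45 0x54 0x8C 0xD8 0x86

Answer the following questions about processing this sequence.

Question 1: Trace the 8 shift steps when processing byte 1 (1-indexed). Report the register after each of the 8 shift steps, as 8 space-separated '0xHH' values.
Register before byte 1: 0x55
After XOR with byte 0xCA: 0x9F

Answer: 0x39 0x72 0xE4 0xCF 0x99 0x35 0x6A 0xD4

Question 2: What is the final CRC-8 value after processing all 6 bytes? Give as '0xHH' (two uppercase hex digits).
After byte 1 (0xCA): reg=0xD4
After byte 2 (0x45): reg=0xFE
After byte 3 (0x54): reg=0x5F
After byte 4 (0x8C): reg=0x37
After byte 5 (0xD8): reg=0x83
After byte 6 (0x86): reg=0x1B

Answer: 0x1B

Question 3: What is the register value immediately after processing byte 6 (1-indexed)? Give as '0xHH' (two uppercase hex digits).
After byte 1 (0xCA): reg=0xD4
After byte 2 (0x45): reg=0xFE
After byte 3 (0x54): reg=0x5F
After byte 4 (0x8C): reg=0x37
After byte 5 (0xD8): reg=0x83
After byte 6 (0x86): reg=0x1B

Answer: 0x1B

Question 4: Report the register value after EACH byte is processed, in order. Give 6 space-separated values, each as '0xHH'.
0xD4 0xFE 0x5F 0x37 0x83 0x1B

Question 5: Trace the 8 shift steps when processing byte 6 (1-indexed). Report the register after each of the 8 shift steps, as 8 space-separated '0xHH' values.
Answer: 0x0A 0x14 0x28 0x50 0xA0 0x47 0x8E 0x1B

Derivation:
After byte 1 (0xCA): reg=0xD4
After byte 2 (0x45): reg=0xFE
After byte 3 (0x54): reg=0x5F
After byte 4 (0x8C): reg=0x37
After byte 5 (0xD8): reg=0x83
Register before byte 6: 0x83
After XOR with byte 0x86: 0x05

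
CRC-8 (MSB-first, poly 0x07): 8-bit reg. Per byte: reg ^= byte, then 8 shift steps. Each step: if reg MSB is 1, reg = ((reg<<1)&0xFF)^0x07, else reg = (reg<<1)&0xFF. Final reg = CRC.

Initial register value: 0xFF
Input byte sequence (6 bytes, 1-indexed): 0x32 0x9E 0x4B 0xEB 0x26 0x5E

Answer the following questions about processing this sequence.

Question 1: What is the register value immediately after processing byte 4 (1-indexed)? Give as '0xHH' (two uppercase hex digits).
Answer: 0x82

Derivation:
After byte 1 (0x32): reg=0x6D
After byte 2 (0x9E): reg=0xD7
After byte 3 (0x4B): reg=0xDD
After byte 4 (0xEB): reg=0x82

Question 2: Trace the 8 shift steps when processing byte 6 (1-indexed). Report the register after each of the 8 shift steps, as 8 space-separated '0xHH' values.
After byte 1 (0x32): reg=0x6D
After byte 2 (0x9E): reg=0xD7
After byte 3 (0x4B): reg=0xDD
After byte 4 (0xEB): reg=0x82
After byte 5 (0x26): reg=0x75
Register before byte 6: 0x75
After XOR with byte 0x5E: 0x2B

Answer: 0x56 0xAC 0x5F 0xBE 0x7B 0xF6 0xEB 0xD1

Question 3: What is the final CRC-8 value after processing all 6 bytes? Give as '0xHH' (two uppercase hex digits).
Answer: 0xD1

Derivation:
After byte 1 (0x32): reg=0x6D
After byte 2 (0x9E): reg=0xD7
After byte 3 (0x4B): reg=0xDD
After byte 4 (0xEB): reg=0x82
After byte 5 (0x26): reg=0x75
After byte 6 (0x5E): reg=0xD1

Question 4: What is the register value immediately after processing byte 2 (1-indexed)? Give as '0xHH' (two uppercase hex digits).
After byte 1 (0x32): reg=0x6D
After byte 2 (0x9E): reg=0xD7

Answer: 0xD7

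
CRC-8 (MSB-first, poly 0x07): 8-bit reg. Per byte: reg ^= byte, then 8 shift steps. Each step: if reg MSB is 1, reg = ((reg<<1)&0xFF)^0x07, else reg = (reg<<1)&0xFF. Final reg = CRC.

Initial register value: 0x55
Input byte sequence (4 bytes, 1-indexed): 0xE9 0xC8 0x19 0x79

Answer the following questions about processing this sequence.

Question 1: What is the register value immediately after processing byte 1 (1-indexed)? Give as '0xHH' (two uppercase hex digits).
Answer: 0x3D

Derivation:
After byte 1 (0xE9): reg=0x3D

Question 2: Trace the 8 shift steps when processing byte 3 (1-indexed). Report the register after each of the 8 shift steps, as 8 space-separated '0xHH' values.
After byte 1 (0xE9): reg=0x3D
After byte 2 (0xC8): reg=0xC5
Register before byte 3: 0xC5
After XOR with byte 0x19: 0xDC

Answer: 0xBF 0x79 0xF2 0xE3 0xC1 0x85 0x0D 0x1A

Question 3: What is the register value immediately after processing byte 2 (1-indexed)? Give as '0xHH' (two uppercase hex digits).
Answer: 0xC5

Derivation:
After byte 1 (0xE9): reg=0x3D
After byte 2 (0xC8): reg=0xC5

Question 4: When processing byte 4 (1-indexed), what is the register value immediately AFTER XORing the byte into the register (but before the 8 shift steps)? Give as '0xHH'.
Answer: 0x63

Derivation:
Register before byte 4: 0x1A
Byte 4: 0x79
0x1A XOR 0x79 = 0x63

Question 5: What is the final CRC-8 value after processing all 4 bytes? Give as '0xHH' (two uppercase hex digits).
Answer: 0x2E

Derivation:
After byte 1 (0xE9): reg=0x3D
After byte 2 (0xC8): reg=0xC5
After byte 3 (0x19): reg=0x1A
After byte 4 (0x79): reg=0x2E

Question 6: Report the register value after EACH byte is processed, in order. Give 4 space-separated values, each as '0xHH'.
0x3D 0xC5 0x1A 0x2E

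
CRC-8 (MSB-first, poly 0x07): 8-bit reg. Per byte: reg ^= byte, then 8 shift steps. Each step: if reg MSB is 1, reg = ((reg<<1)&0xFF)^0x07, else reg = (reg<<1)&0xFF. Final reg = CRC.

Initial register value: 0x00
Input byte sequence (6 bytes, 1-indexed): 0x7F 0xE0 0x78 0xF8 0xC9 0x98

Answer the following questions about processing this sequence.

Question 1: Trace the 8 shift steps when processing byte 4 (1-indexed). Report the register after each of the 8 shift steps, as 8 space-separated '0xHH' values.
Answer: 0xEF 0xD9 0xB5 0x6D 0xDA 0xB3 0x61 0xC2

Derivation:
After byte 1 (0x7F): reg=0x7A
After byte 2 (0xE0): reg=0xCF
After byte 3 (0x78): reg=0x0C
Register before byte 4: 0x0C
After XOR with byte 0xF8: 0xF4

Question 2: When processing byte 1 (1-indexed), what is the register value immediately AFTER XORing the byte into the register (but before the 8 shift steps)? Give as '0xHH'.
Answer: 0x7F

Derivation:
Register before byte 1: 0x00
Byte 1: 0x7F
0x00 XOR 0x7F = 0x7F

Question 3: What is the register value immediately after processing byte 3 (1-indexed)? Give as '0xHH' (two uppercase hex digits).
After byte 1 (0x7F): reg=0x7A
After byte 2 (0xE0): reg=0xCF
After byte 3 (0x78): reg=0x0C

Answer: 0x0C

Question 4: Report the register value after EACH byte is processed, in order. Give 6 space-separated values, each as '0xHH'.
0x7A 0xCF 0x0C 0xC2 0x31 0x56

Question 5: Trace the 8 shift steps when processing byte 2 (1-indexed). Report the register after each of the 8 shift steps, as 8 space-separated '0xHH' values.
Answer: 0x33 0x66 0xCC 0x9F 0x39 0x72 0xE4 0xCF

Derivation:
After byte 1 (0x7F): reg=0x7A
Register before byte 2: 0x7A
After XOR with byte 0xE0: 0x9A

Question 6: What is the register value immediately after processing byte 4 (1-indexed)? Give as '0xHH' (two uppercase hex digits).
After byte 1 (0x7F): reg=0x7A
After byte 2 (0xE0): reg=0xCF
After byte 3 (0x78): reg=0x0C
After byte 4 (0xF8): reg=0xC2

Answer: 0xC2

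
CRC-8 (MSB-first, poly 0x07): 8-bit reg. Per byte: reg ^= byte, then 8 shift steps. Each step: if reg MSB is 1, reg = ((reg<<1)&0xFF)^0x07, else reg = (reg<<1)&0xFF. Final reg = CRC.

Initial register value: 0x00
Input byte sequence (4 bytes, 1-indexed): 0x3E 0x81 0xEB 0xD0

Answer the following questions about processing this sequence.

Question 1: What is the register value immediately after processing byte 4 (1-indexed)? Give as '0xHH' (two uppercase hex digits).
Answer: 0xE7

Derivation:
After byte 1 (0x3E): reg=0xBA
After byte 2 (0x81): reg=0xA1
After byte 3 (0xEB): reg=0xF1
After byte 4 (0xD0): reg=0xE7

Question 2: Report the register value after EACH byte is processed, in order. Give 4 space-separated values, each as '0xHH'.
0xBA 0xA1 0xF1 0xE7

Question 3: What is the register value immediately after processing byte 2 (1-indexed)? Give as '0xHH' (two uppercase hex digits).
Answer: 0xA1

Derivation:
After byte 1 (0x3E): reg=0xBA
After byte 2 (0x81): reg=0xA1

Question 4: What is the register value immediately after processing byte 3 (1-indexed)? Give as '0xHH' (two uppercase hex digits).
After byte 1 (0x3E): reg=0xBA
After byte 2 (0x81): reg=0xA1
After byte 3 (0xEB): reg=0xF1

Answer: 0xF1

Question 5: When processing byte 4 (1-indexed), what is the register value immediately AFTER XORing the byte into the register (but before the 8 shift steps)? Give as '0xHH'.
Register before byte 4: 0xF1
Byte 4: 0xD0
0xF1 XOR 0xD0 = 0x21

Answer: 0x21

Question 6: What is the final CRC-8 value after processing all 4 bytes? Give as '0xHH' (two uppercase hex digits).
After byte 1 (0x3E): reg=0xBA
After byte 2 (0x81): reg=0xA1
After byte 3 (0xEB): reg=0xF1
After byte 4 (0xD0): reg=0xE7

Answer: 0xE7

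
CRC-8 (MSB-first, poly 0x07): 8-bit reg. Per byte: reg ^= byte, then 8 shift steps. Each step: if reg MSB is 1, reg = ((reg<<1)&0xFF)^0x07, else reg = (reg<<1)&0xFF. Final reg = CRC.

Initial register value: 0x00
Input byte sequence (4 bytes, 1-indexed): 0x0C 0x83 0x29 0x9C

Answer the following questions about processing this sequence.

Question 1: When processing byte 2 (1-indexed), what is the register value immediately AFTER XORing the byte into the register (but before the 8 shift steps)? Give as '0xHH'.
Answer: 0xA7

Derivation:
Register before byte 2: 0x24
Byte 2: 0x83
0x24 XOR 0x83 = 0xA7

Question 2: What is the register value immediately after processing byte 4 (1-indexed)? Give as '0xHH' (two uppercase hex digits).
After byte 1 (0x0C): reg=0x24
After byte 2 (0x83): reg=0x7C
After byte 3 (0x29): reg=0xAC
After byte 4 (0x9C): reg=0x90

Answer: 0x90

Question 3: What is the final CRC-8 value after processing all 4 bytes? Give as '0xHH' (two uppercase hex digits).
After byte 1 (0x0C): reg=0x24
After byte 2 (0x83): reg=0x7C
After byte 3 (0x29): reg=0xAC
After byte 4 (0x9C): reg=0x90

Answer: 0x90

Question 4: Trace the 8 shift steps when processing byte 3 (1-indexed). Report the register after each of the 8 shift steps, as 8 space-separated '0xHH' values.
After byte 1 (0x0C): reg=0x24
After byte 2 (0x83): reg=0x7C
Register before byte 3: 0x7C
After XOR with byte 0x29: 0x55

Answer: 0xAA 0x53 0xA6 0x4B 0x96 0x2B 0x56 0xAC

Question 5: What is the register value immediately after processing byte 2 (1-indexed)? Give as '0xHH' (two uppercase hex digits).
After byte 1 (0x0C): reg=0x24
After byte 2 (0x83): reg=0x7C

Answer: 0x7C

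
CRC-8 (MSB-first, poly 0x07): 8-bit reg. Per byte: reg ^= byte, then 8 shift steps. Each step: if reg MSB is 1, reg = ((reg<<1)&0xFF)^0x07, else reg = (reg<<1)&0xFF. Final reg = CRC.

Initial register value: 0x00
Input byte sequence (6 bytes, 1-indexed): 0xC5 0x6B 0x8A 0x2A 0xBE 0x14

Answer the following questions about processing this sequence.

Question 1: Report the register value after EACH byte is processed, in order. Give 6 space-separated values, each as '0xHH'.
0x55 0xBA 0x90 0x2F 0xFE 0x98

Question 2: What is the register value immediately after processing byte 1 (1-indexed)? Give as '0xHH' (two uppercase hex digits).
After byte 1 (0xC5): reg=0x55

Answer: 0x55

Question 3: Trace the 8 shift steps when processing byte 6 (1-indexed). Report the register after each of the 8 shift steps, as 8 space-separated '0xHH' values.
After byte 1 (0xC5): reg=0x55
After byte 2 (0x6B): reg=0xBA
After byte 3 (0x8A): reg=0x90
After byte 4 (0x2A): reg=0x2F
After byte 5 (0xBE): reg=0xFE
Register before byte 6: 0xFE
After XOR with byte 0x14: 0xEA

Answer: 0xD3 0xA1 0x45 0x8A 0x13 0x26 0x4C 0x98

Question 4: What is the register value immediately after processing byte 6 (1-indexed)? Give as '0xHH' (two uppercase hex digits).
Answer: 0x98

Derivation:
After byte 1 (0xC5): reg=0x55
After byte 2 (0x6B): reg=0xBA
After byte 3 (0x8A): reg=0x90
After byte 4 (0x2A): reg=0x2F
After byte 5 (0xBE): reg=0xFE
After byte 6 (0x14): reg=0x98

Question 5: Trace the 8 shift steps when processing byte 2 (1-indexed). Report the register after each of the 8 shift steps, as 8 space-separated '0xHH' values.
After byte 1 (0xC5): reg=0x55
Register before byte 2: 0x55
After XOR with byte 0x6B: 0x3E

Answer: 0x7C 0xF8 0xF7 0xE9 0xD5 0xAD 0x5D 0xBA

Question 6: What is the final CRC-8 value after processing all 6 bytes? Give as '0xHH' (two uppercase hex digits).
After byte 1 (0xC5): reg=0x55
After byte 2 (0x6B): reg=0xBA
After byte 3 (0x8A): reg=0x90
After byte 4 (0x2A): reg=0x2F
After byte 5 (0xBE): reg=0xFE
After byte 6 (0x14): reg=0x98

Answer: 0x98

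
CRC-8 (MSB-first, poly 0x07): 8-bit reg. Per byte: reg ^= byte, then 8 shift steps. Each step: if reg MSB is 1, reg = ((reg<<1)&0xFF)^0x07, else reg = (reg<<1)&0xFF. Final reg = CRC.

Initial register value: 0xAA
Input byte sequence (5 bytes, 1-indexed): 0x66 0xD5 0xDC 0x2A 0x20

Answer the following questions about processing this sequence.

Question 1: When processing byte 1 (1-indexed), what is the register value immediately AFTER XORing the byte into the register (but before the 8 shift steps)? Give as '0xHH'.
Answer: 0xCC

Derivation:
Register before byte 1: 0xAA
Byte 1: 0x66
0xAA XOR 0x66 = 0xCC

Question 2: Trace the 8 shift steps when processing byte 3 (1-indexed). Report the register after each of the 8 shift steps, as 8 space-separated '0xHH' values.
After byte 1 (0x66): reg=0x6A
After byte 2 (0xD5): reg=0x34
Register before byte 3: 0x34
After XOR with byte 0xDC: 0xE8

Answer: 0xD7 0xA9 0x55 0xAA 0x53 0xA6 0x4B 0x96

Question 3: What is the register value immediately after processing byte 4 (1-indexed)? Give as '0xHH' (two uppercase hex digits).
After byte 1 (0x66): reg=0x6A
After byte 2 (0xD5): reg=0x34
After byte 3 (0xDC): reg=0x96
After byte 4 (0x2A): reg=0x3D

Answer: 0x3D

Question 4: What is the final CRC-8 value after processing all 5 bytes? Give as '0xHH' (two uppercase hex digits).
After byte 1 (0x66): reg=0x6A
After byte 2 (0xD5): reg=0x34
After byte 3 (0xDC): reg=0x96
After byte 4 (0x2A): reg=0x3D
After byte 5 (0x20): reg=0x53

Answer: 0x53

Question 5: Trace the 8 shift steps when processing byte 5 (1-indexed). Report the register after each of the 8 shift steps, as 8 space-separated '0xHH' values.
After byte 1 (0x66): reg=0x6A
After byte 2 (0xD5): reg=0x34
After byte 3 (0xDC): reg=0x96
After byte 4 (0x2A): reg=0x3D
Register before byte 5: 0x3D
After XOR with byte 0x20: 0x1D

Answer: 0x3A 0x74 0xE8 0xD7 0xA9 0x55 0xAA 0x53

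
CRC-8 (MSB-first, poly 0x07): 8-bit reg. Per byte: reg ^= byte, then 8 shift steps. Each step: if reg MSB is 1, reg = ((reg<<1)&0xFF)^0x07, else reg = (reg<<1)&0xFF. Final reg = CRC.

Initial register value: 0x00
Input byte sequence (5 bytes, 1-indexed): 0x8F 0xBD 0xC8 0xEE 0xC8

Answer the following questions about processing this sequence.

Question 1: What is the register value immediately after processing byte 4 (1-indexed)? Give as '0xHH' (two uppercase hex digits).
Answer: 0x59

Derivation:
After byte 1 (0x8F): reg=0xA4
After byte 2 (0xBD): reg=0x4F
After byte 3 (0xC8): reg=0x9C
After byte 4 (0xEE): reg=0x59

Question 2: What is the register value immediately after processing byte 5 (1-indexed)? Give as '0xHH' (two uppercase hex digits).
Answer: 0xFE

Derivation:
After byte 1 (0x8F): reg=0xA4
After byte 2 (0xBD): reg=0x4F
After byte 3 (0xC8): reg=0x9C
After byte 4 (0xEE): reg=0x59
After byte 5 (0xC8): reg=0xFE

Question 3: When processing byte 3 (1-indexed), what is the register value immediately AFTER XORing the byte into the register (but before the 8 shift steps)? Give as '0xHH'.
Register before byte 3: 0x4F
Byte 3: 0xC8
0x4F XOR 0xC8 = 0x87

Answer: 0x87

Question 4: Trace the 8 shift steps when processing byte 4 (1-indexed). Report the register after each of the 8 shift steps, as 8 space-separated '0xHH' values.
After byte 1 (0x8F): reg=0xA4
After byte 2 (0xBD): reg=0x4F
After byte 3 (0xC8): reg=0x9C
Register before byte 4: 0x9C
After XOR with byte 0xEE: 0x72

Answer: 0xE4 0xCF 0x99 0x35 0x6A 0xD4 0xAF 0x59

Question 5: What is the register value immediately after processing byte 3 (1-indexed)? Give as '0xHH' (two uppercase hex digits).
After byte 1 (0x8F): reg=0xA4
After byte 2 (0xBD): reg=0x4F
After byte 3 (0xC8): reg=0x9C

Answer: 0x9C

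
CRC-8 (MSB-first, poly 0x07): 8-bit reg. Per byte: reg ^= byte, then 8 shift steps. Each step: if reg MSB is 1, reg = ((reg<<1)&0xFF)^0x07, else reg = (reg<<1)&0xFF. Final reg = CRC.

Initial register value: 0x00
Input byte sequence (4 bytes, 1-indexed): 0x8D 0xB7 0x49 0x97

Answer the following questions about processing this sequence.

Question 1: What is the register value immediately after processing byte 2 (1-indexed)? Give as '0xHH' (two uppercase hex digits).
After byte 1 (0x8D): reg=0xAA
After byte 2 (0xB7): reg=0x53

Answer: 0x53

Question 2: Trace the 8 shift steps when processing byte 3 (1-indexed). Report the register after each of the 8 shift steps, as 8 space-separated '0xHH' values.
Answer: 0x34 0x68 0xD0 0xA7 0x49 0x92 0x23 0x46

Derivation:
After byte 1 (0x8D): reg=0xAA
After byte 2 (0xB7): reg=0x53
Register before byte 3: 0x53
After XOR with byte 0x49: 0x1A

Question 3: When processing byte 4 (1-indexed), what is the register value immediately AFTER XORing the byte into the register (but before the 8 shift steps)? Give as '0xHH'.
Answer: 0xD1

Derivation:
Register before byte 4: 0x46
Byte 4: 0x97
0x46 XOR 0x97 = 0xD1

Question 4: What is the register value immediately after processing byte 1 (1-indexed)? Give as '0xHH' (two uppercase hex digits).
Answer: 0xAA

Derivation:
After byte 1 (0x8D): reg=0xAA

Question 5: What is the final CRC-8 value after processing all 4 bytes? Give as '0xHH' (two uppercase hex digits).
After byte 1 (0x8D): reg=0xAA
After byte 2 (0xB7): reg=0x53
After byte 3 (0x49): reg=0x46
After byte 4 (0x97): reg=0x39

Answer: 0x39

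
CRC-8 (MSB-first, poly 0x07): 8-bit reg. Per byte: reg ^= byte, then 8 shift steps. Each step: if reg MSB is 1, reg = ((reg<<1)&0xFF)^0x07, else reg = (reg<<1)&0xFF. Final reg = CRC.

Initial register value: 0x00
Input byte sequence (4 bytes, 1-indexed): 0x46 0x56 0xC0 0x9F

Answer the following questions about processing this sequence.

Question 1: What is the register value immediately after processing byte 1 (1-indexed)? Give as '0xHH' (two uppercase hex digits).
After byte 1 (0x46): reg=0xD5

Answer: 0xD5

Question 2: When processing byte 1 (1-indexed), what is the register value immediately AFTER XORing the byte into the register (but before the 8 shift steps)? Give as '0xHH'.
Answer: 0x46

Derivation:
Register before byte 1: 0x00
Byte 1: 0x46
0x00 XOR 0x46 = 0x46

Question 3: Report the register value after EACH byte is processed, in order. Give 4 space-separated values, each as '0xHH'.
0xD5 0x80 0xC7 0x8F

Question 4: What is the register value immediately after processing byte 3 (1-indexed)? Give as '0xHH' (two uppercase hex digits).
After byte 1 (0x46): reg=0xD5
After byte 2 (0x56): reg=0x80
After byte 3 (0xC0): reg=0xC7

Answer: 0xC7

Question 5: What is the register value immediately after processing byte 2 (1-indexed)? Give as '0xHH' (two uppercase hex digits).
Answer: 0x80

Derivation:
After byte 1 (0x46): reg=0xD5
After byte 2 (0x56): reg=0x80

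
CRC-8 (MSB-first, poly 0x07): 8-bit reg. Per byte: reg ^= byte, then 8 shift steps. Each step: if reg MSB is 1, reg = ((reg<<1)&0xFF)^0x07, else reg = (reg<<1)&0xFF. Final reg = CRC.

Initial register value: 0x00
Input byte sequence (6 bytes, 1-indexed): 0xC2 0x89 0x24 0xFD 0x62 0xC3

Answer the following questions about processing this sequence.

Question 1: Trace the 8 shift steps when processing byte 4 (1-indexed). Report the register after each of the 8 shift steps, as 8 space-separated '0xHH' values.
After byte 1 (0xC2): reg=0x40
After byte 2 (0x89): reg=0x71
After byte 3 (0x24): reg=0xAC
Register before byte 4: 0xAC
After XOR with byte 0xFD: 0x51

Answer: 0xA2 0x43 0x86 0x0B 0x16 0x2C 0x58 0xB0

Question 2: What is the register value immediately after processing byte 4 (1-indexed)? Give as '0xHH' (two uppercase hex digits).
Answer: 0xB0

Derivation:
After byte 1 (0xC2): reg=0x40
After byte 2 (0x89): reg=0x71
After byte 3 (0x24): reg=0xAC
After byte 4 (0xFD): reg=0xB0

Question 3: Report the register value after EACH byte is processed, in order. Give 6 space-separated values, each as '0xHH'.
0x40 0x71 0xAC 0xB0 0x30 0xD7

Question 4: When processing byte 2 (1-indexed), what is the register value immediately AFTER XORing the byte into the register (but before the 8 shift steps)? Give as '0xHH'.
Answer: 0xC9

Derivation:
Register before byte 2: 0x40
Byte 2: 0x89
0x40 XOR 0x89 = 0xC9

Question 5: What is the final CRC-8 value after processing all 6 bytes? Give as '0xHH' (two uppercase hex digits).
After byte 1 (0xC2): reg=0x40
After byte 2 (0x89): reg=0x71
After byte 3 (0x24): reg=0xAC
After byte 4 (0xFD): reg=0xB0
After byte 5 (0x62): reg=0x30
After byte 6 (0xC3): reg=0xD7

Answer: 0xD7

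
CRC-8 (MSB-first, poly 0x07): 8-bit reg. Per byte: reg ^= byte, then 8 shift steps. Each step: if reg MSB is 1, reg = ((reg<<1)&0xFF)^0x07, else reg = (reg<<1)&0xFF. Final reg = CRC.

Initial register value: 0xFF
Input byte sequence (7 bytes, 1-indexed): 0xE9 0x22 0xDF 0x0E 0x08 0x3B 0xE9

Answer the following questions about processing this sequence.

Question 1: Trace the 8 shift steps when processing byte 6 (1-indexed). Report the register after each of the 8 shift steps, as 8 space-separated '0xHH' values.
Answer: 0x4C 0x98 0x37 0x6E 0xDC 0xBF 0x79 0xF2

Derivation:
After byte 1 (0xE9): reg=0x62
After byte 2 (0x22): reg=0xC7
After byte 3 (0xDF): reg=0x48
After byte 4 (0x0E): reg=0xD5
After byte 5 (0x08): reg=0x1D
Register before byte 6: 0x1D
After XOR with byte 0x3B: 0x26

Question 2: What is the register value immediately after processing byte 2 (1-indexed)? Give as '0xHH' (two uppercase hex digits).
Answer: 0xC7

Derivation:
After byte 1 (0xE9): reg=0x62
After byte 2 (0x22): reg=0xC7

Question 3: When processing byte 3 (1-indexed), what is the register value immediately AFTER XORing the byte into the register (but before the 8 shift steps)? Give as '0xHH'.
Register before byte 3: 0xC7
Byte 3: 0xDF
0xC7 XOR 0xDF = 0x18

Answer: 0x18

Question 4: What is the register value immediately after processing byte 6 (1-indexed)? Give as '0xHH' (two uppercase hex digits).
After byte 1 (0xE9): reg=0x62
After byte 2 (0x22): reg=0xC7
After byte 3 (0xDF): reg=0x48
After byte 4 (0x0E): reg=0xD5
After byte 5 (0x08): reg=0x1D
After byte 6 (0x3B): reg=0xF2

Answer: 0xF2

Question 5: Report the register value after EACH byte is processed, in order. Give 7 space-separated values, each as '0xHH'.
0x62 0xC7 0x48 0xD5 0x1D 0xF2 0x41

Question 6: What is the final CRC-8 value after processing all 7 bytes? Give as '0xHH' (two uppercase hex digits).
After byte 1 (0xE9): reg=0x62
After byte 2 (0x22): reg=0xC7
After byte 3 (0xDF): reg=0x48
After byte 4 (0x0E): reg=0xD5
After byte 5 (0x08): reg=0x1D
After byte 6 (0x3B): reg=0xF2
After byte 7 (0xE9): reg=0x41

Answer: 0x41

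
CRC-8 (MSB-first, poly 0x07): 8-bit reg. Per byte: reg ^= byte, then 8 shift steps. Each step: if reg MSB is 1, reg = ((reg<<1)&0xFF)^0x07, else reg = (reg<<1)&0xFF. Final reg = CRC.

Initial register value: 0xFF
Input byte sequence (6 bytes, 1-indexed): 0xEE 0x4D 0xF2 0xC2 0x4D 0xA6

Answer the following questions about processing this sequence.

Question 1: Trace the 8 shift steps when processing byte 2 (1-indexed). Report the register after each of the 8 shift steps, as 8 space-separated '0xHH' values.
After byte 1 (0xEE): reg=0x77
Register before byte 2: 0x77
After XOR with byte 0x4D: 0x3A

Answer: 0x74 0xE8 0xD7 0xA9 0x55 0xAA 0x53 0xA6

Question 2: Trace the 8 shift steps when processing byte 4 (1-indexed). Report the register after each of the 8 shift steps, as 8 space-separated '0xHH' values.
After byte 1 (0xEE): reg=0x77
After byte 2 (0x4D): reg=0xA6
After byte 3 (0xF2): reg=0xAB
Register before byte 4: 0xAB
After XOR with byte 0xC2: 0x69

Answer: 0xD2 0xA3 0x41 0x82 0x03 0x06 0x0C 0x18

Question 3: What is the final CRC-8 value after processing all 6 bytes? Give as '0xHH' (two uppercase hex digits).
After byte 1 (0xEE): reg=0x77
After byte 2 (0x4D): reg=0xA6
After byte 3 (0xF2): reg=0xAB
After byte 4 (0xC2): reg=0x18
After byte 5 (0x4D): reg=0xAC
After byte 6 (0xA6): reg=0x36

Answer: 0x36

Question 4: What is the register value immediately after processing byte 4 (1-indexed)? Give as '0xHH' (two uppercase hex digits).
Answer: 0x18

Derivation:
After byte 1 (0xEE): reg=0x77
After byte 2 (0x4D): reg=0xA6
After byte 3 (0xF2): reg=0xAB
After byte 4 (0xC2): reg=0x18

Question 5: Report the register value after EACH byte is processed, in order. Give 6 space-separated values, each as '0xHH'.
0x77 0xA6 0xAB 0x18 0xAC 0x36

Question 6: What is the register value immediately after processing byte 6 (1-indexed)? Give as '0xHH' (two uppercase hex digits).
Answer: 0x36

Derivation:
After byte 1 (0xEE): reg=0x77
After byte 2 (0x4D): reg=0xA6
After byte 3 (0xF2): reg=0xAB
After byte 4 (0xC2): reg=0x18
After byte 5 (0x4D): reg=0xAC
After byte 6 (0xA6): reg=0x36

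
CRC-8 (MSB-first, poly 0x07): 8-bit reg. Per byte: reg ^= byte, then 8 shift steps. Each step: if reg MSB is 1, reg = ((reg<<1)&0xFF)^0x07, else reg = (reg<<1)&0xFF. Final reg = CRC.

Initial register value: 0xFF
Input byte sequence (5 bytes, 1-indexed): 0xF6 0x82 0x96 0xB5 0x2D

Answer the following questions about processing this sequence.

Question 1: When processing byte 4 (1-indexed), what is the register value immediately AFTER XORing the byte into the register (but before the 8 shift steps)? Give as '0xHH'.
Register before byte 4: 0x4D
Byte 4: 0xB5
0x4D XOR 0xB5 = 0xF8

Answer: 0xF8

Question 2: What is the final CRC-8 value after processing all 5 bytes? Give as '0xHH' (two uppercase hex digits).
Answer: 0x7F

Derivation:
After byte 1 (0xF6): reg=0x3F
After byte 2 (0x82): reg=0x3A
After byte 3 (0x96): reg=0x4D
After byte 4 (0xB5): reg=0xE6
After byte 5 (0x2D): reg=0x7F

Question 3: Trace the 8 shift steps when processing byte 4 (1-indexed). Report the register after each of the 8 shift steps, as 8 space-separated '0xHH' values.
Answer: 0xF7 0xE9 0xD5 0xAD 0x5D 0xBA 0x73 0xE6

Derivation:
After byte 1 (0xF6): reg=0x3F
After byte 2 (0x82): reg=0x3A
After byte 3 (0x96): reg=0x4D
Register before byte 4: 0x4D
After XOR with byte 0xB5: 0xF8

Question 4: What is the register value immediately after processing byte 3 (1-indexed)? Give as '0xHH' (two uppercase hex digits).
Answer: 0x4D

Derivation:
After byte 1 (0xF6): reg=0x3F
After byte 2 (0x82): reg=0x3A
After byte 3 (0x96): reg=0x4D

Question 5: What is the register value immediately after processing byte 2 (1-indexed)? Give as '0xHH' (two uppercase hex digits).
After byte 1 (0xF6): reg=0x3F
After byte 2 (0x82): reg=0x3A

Answer: 0x3A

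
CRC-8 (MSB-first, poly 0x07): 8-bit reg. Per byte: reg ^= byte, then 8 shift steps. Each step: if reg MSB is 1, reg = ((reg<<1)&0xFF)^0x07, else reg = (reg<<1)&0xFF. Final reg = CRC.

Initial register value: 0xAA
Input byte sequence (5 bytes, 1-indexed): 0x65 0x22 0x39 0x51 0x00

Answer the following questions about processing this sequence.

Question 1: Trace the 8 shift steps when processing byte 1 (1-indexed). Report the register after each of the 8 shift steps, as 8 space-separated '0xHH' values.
Answer: 0x99 0x35 0x6A 0xD4 0xAF 0x59 0xB2 0x63

Derivation:
Register before byte 1: 0xAA
After XOR with byte 0x65: 0xCF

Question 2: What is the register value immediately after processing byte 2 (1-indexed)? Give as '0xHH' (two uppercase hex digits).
Answer: 0xC0

Derivation:
After byte 1 (0x65): reg=0x63
After byte 2 (0x22): reg=0xC0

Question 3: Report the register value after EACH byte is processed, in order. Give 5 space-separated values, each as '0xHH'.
0x63 0xC0 0xE1 0x19 0x4F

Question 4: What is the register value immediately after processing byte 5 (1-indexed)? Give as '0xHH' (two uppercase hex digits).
Answer: 0x4F

Derivation:
After byte 1 (0x65): reg=0x63
After byte 2 (0x22): reg=0xC0
After byte 3 (0x39): reg=0xE1
After byte 4 (0x51): reg=0x19
After byte 5 (0x00): reg=0x4F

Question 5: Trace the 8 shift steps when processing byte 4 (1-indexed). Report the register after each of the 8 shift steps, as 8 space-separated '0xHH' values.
Answer: 0x67 0xCE 0x9B 0x31 0x62 0xC4 0x8F 0x19

Derivation:
After byte 1 (0x65): reg=0x63
After byte 2 (0x22): reg=0xC0
After byte 3 (0x39): reg=0xE1
Register before byte 4: 0xE1
After XOR with byte 0x51: 0xB0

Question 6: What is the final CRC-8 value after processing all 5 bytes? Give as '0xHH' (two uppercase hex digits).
After byte 1 (0x65): reg=0x63
After byte 2 (0x22): reg=0xC0
After byte 3 (0x39): reg=0xE1
After byte 4 (0x51): reg=0x19
After byte 5 (0x00): reg=0x4F

Answer: 0x4F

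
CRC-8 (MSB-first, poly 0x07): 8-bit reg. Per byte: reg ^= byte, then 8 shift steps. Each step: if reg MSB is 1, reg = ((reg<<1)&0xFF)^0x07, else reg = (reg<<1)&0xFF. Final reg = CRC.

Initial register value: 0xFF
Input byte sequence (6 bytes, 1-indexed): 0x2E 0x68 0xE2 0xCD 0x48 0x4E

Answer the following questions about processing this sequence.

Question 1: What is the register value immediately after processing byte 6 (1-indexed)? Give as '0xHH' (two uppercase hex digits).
After byte 1 (0x2E): reg=0x39
After byte 2 (0x68): reg=0xB0
After byte 3 (0xE2): reg=0xB9
After byte 4 (0xCD): reg=0x4B
After byte 5 (0x48): reg=0x09
After byte 6 (0x4E): reg=0xD2

Answer: 0xD2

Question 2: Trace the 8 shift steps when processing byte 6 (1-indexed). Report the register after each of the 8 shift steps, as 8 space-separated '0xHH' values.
Answer: 0x8E 0x1B 0x36 0x6C 0xD8 0xB7 0x69 0xD2

Derivation:
After byte 1 (0x2E): reg=0x39
After byte 2 (0x68): reg=0xB0
After byte 3 (0xE2): reg=0xB9
After byte 4 (0xCD): reg=0x4B
After byte 5 (0x48): reg=0x09
Register before byte 6: 0x09
After XOR with byte 0x4E: 0x47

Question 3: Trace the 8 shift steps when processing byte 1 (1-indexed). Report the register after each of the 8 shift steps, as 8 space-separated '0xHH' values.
Register before byte 1: 0xFF
After XOR with byte 0x2E: 0xD1

Answer: 0xA5 0x4D 0x9A 0x33 0x66 0xCC 0x9F 0x39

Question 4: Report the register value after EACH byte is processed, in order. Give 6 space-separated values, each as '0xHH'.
0x39 0xB0 0xB9 0x4B 0x09 0xD2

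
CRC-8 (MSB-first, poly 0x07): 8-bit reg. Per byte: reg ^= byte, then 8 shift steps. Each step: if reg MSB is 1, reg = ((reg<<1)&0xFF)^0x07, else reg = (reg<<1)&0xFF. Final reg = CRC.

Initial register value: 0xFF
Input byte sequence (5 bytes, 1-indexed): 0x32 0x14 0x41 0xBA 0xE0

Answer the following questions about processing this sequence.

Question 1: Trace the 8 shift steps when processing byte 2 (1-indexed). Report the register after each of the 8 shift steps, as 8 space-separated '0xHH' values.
After byte 1 (0x32): reg=0x6D
Register before byte 2: 0x6D
After XOR with byte 0x14: 0x79

Answer: 0xF2 0xE3 0xC1 0x85 0x0D 0x1A 0x34 0x68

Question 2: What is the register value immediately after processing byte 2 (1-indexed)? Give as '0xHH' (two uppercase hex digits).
Answer: 0x68

Derivation:
After byte 1 (0x32): reg=0x6D
After byte 2 (0x14): reg=0x68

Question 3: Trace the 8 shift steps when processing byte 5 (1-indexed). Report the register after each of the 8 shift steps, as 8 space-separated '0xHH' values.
After byte 1 (0x32): reg=0x6D
After byte 2 (0x14): reg=0x68
After byte 3 (0x41): reg=0xDF
After byte 4 (0xBA): reg=0x3C
Register before byte 5: 0x3C
After XOR with byte 0xE0: 0xDC

Answer: 0xBF 0x79 0xF2 0xE3 0xC1 0x85 0x0D 0x1A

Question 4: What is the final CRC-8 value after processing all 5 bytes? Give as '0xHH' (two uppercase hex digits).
After byte 1 (0x32): reg=0x6D
After byte 2 (0x14): reg=0x68
After byte 3 (0x41): reg=0xDF
After byte 4 (0xBA): reg=0x3C
After byte 5 (0xE0): reg=0x1A

Answer: 0x1A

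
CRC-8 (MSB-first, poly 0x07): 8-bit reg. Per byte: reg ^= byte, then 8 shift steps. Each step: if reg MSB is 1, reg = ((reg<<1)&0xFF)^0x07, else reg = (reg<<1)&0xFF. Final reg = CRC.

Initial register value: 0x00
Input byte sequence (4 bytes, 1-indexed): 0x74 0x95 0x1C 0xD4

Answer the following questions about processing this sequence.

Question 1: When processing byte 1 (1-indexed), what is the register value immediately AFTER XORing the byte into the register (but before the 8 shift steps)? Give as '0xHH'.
Answer: 0x74

Derivation:
Register before byte 1: 0x00
Byte 1: 0x74
0x00 XOR 0x74 = 0x74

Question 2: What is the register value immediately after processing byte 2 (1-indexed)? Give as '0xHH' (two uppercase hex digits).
Answer: 0x14

Derivation:
After byte 1 (0x74): reg=0x4B
After byte 2 (0x95): reg=0x14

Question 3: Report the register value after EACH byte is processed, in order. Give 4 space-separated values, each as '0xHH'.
0x4B 0x14 0x38 0x8A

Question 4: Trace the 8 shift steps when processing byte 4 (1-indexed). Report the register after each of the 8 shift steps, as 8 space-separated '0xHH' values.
After byte 1 (0x74): reg=0x4B
After byte 2 (0x95): reg=0x14
After byte 3 (0x1C): reg=0x38
Register before byte 4: 0x38
After XOR with byte 0xD4: 0xEC

Answer: 0xDF 0xB9 0x75 0xEA 0xD3 0xA1 0x45 0x8A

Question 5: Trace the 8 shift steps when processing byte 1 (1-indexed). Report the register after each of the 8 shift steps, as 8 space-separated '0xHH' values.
Register before byte 1: 0x00
After XOR with byte 0x74: 0x74

Answer: 0xE8 0xD7 0xA9 0x55 0xAA 0x53 0xA6 0x4B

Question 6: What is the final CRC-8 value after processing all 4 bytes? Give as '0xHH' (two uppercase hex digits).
Answer: 0x8A

Derivation:
After byte 1 (0x74): reg=0x4B
After byte 2 (0x95): reg=0x14
After byte 3 (0x1C): reg=0x38
After byte 4 (0xD4): reg=0x8A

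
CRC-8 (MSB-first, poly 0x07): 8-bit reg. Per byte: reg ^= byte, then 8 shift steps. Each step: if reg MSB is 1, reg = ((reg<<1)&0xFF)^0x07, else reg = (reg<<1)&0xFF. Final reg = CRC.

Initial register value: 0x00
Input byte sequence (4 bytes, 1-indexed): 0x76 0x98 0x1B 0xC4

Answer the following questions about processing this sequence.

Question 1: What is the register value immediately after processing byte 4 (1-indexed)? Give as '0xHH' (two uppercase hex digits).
Answer: 0x2C

Derivation:
After byte 1 (0x76): reg=0x45
After byte 2 (0x98): reg=0x1D
After byte 3 (0x1B): reg=0x12
After byte 4 (0xC4): reg=0x2C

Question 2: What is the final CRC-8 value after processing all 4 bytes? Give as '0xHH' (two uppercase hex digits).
Answer: 0x2C

Derivation:
After byte 1 (0x76): reg=0x45
After byte 2 (0x98): reg=0x1D
After byte 3 (0x1B): reg=0x12
After byte 4 (0xC4): reg=0x2C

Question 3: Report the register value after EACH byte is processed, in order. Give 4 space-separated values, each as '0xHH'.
0x45 0x1D 0x12 0x2C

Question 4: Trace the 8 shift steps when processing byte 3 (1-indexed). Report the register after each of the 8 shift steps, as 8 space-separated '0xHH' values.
Answer: 0x0C 0x18 0x30 0x60 0xC0 0x87 0x09 0x12

Derivation:
After byte 1 (0x76): reg=0x45
After byte 2 (0x98): reg=0x1D
Register before byte 3: 0x1D
After XOR with byte 0x1B: 0x06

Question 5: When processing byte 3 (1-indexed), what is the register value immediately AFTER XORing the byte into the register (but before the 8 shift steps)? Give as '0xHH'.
Answer: 0x06

Derivation:
Register before byte 3: 0x1D
Byte 3: 0x1B
0x1D XOR 0x1B = 0x06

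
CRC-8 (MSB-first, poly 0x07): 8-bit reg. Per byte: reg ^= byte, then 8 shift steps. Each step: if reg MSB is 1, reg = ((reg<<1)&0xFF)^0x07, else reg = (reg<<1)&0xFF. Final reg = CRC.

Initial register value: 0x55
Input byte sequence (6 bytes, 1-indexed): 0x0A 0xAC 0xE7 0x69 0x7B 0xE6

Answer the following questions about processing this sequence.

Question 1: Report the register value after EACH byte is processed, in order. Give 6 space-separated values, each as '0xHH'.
0x9A 0x82 0x3C 0xAC 0x2B 0x6D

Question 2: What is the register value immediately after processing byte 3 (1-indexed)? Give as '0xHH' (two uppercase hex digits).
After byte 1 (0x0A): reg=0x9A
After byte 2 (0xAC): reg=0x82
After byte 3 (0xE7): reg=0x3C

Answer: 0x3C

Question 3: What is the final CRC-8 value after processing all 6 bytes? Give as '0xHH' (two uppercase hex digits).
After byte 1 (0x0A): reg=0x9A
After byte 2 (0xAC): reg=0x82
After byte 3 (0xE7): reg=0x3C
After byte 4 (0x69): reg=0xAC
After byte 5 (0x7B): reg=0x2B
After byte 6 (0xE6): reg=0x6D

Answer: 0x6D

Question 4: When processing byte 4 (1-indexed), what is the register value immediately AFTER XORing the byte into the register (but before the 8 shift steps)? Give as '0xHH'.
Register before byte 4: 0x3C
Byte 4: 0x69
0x3C XOR 0x69 = 0x55

Answer: 0x55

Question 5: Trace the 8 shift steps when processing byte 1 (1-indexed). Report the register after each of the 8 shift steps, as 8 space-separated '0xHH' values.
Answer: 0xBE 0x7B 0xF6 0xEB 0xD1 0xA5 0x4D 0x9A

Derivation:
Register before byte 1: 0x55
After XOR with byte 0x0A: 0x5F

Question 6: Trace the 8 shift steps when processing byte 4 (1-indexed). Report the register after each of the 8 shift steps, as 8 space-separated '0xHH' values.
After byte 1 (0x0A): reg=0x9A
After byte 2 (0xAC): reg=0x82
After byte 3 (0xE7): reg=0x3C
Register before byte 4: 0x3C
After XOR with byte 0x69: 0x55

Answer: 0xAA 0x53 0xA6 0x4B 0x96 0x2B 0x56 0xAC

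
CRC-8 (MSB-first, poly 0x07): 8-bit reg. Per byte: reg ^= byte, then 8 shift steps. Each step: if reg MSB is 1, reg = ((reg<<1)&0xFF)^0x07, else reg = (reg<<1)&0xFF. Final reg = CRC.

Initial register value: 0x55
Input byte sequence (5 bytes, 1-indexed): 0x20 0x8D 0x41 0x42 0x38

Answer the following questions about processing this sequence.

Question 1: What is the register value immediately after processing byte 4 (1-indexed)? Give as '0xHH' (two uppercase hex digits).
Answer: 0x61

Derivation:
After byte 1 (0x20): reg=0x4C
After byte 2 (0x8D): reg=0x49
After byte 3 (0x41): reg=0x38
After byte 4 (0x42): reg=0x61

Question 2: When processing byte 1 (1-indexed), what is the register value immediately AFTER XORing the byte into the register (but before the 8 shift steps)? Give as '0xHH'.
Register before byte 1: 0x55
Byte 1: 0x20
0x55 XOR 0x20 = 0x75

Answer: 0x75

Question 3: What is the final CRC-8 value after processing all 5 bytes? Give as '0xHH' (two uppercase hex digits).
Answer: 0x88

Derivation:
After byte 1 (0x20): reg=0x4C
After byte 2 (0x8D): reg=0x49
After byte 3 (0x41): reg=0x38
After byte 4 (0x42): reg=0x61
After byte 5 (0x38): reg=0x88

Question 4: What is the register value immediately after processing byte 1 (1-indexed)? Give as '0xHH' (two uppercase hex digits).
Answer: 0x4C

Derivation:
After byte 1 (0x20): reg=0x4C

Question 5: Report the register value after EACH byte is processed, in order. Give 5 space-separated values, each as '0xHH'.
0x4C 0x49 0x38 0x61 0x88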